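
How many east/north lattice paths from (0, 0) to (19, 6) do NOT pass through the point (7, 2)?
Number of paths = 111580

Total paths from (0, 0) to (19, 6): C(25, 19) = 177100. Paths through (7, 2): (paths (0, 0) → (7, 2)) × (paths (7, 2) → (19, 6)) = C(9, 7) · C(16, 12) = 36 · 1820 = 65520. Avoidance count = 177100 − 65520 = 111580.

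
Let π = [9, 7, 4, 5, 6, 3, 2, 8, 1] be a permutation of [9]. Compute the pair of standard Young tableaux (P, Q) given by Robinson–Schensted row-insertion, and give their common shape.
P = [1, 5, 6, 8] / [2] / [3] / [4] / [7] / [9];  Q = [1, 4, 5, 8] / [2] / [3] / [6] / [7] / [9];  common shape = (4, 1, 1, 1, 1, 1)

Row-insert the values π_1, π_2, … into P one at a time, bumping the leftmost entry strictly greater than the inserted value down to the next row. The recording tableau Q records, in position (i, j), the step at which that cell was added to P.
  Insert 9 (step 1): P = [9];  Q = [1]
  Insert 7 (step 2): P = [7] / [9];  Q = [1] / [2]
  Insert 4 (step 3): P = [4] / [7] / [9];  Q = [1] / [2] / [3]
  Insert 5 (step 4): P = [4, 5] / [7] / [9];  Q = [1, 4] / [2] / [3]
  Insert 6 (step 5): P = [4, 5, 6] / [7] / [9];  Q = [1, 4, 5] / [2] / [3]
  Insert 3 (step 6): P = [3, 5, 6] / [4] / [7] / [9];  Q = [1, 4, 5] / [2] / [3] / [6]
  Insert 2 (step 7): P = [2, 5, 6] / [3] / [4] / [7] / [9];  Q = [1, 4, 5] / [2] / [3] / [6] / [7]
  Insert 8 (step 8): P = [2, 5, 6, 8] / [3] / [4] / [7] / [9];  Q = [1, 4, 5, 8] / [2] / [3] / [6] / [7]
  Insert 1 (step 9): P = [1, 5, 6, 8] / [2] / [3] / [4] / [7] / [9];  Q = [1, 4, 5, 8] / [2] / [3] / [6] / [7] / [9]
Final shape: (4, 1, 1, 1, 1, 1).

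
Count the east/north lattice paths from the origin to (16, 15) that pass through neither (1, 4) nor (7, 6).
Number of paths = 185284275

Inclusion–exclusion. Total paths: C(31, 16) = 300540195. Through P₁: C(5, 1)·C(26, 15) = 38630800. Through P₂: C(13, 7)·C(18, 9) = 83431920. Since P₁ is strictly southwest of P₂, a monotone path through both must visit P₁ then P₂; paths through both = C(5, 1)·C(8, 6)·C(18, 9) = 6806800. Avoid both = 300540195 − 38630800 − 83431920 + 6806800 = 185284275.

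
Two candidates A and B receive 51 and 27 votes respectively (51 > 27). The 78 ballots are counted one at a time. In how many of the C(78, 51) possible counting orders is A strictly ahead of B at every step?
Strict-lead orderings = 206300102476958823872

Total orderings of the 78 votes with 51 for A: C(78, 51) = 670475333050116177584. By the Bertrand ballot formula (Cycle Lemma / reflection principle), the number of orderings in which A is strictly ahead of B throughout is (p − q)/(p + q) · C(p + q, p) = (51 − 27)/(51 + 27) · 670475333050116177584 = 206300102476958823872.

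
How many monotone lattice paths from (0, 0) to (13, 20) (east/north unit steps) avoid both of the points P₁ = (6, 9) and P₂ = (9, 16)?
Number of paths = 312921070

Inclusion–exclusion. Total paths: C(33, 13) = 573166440. Through P₁: C(15, 6)·C(18, 7) = 159279120. Through P₂: C(25, 9)·C(8, 4) = 143008250. Since P₁ is strictly southwest of P₂, a monotone path through both must visit P₁ then P₂; paths through both = C(15, 6)·C(10, 3)·C(8, 4) = 42042000. Avoid both = 573166440 − 159279120 − 143008250 + 42042000 = 312921070.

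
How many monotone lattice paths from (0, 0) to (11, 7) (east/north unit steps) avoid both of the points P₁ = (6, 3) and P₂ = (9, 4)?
Number of paths = 17450

Inclusion–exclusion. Total paths: C(18, 11) = 31824. Through P₁: C(9, 6)·C(9, 5) = 10584. Through P₂: C(13, 9)·C(5, 2) = 7150. Since P₁ is strictly southwest of P₂, a monotone path through both must visit P₁ then P₂; paths through both = C(9, 6)·C(4, 3)·C(5, 2) = 3360. Avoid both = 31824 − 10584 − 7150 + 3360 = 17450.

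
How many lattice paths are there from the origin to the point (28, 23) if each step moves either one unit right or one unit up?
Number of paths = 196793068630200

A monotone lattice path from (0, 0) to (28, 23) consists of 28 east steps and 23 north steps in some order, so it is determined by which 28 of the 51 steps are east. The count is C(51, 28) = 196793068630200.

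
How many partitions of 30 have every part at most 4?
p(30, parts ≤ 4) = 297

Use the recurrence p(n, m) = p(n, m−1) + p(n−m, m): either the largest part is < m (count p(n, m−1)) or the largest part is exactly m (remove one copy of m, count p(n−m, m)). With p(0, ·) = 1 this gives p(30, parts ≤ 4) = 297. (By conjugating Young diagrams, this also counts partitions of 30 into at most 4 parts.)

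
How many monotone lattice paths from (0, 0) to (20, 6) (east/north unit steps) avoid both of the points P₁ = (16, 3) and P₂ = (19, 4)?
Number of paths = 181378

Inclusion–exclusion. Total paths: C(26, 20) = 230230. Through P₁: C(19, 16)·C(7, 4) = 33915. Through P₂: C(23, 19)·C(3, 1) = 26565. Since P₁ is strictly southwest of P₂, a monotone path through both must visit P₁ then P₂; paths through both = C(19, 16)·C(4, 3)·C(3, 1) = 11628. Avoid both = 230230 − 33915 − 26565 + 11628 = 181378.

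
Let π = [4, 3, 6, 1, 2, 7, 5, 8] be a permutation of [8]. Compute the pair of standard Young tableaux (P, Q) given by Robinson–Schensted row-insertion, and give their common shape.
P = [1, 2, 5, 8] / [3, 6, 7] / [4];  Q = [1, 3, 6, 8] / [2, 5, 7] / [4];  common shape = (4, 3, 1)

Row-insert the values π_1, π_2, … into P one at a time, bumping the leftmost entry strictly greater than the inserted value down to the next row. The recording tableau Q records, in position (i, j), the step at which that cell was added to P.
  Insert 4 (step 1): P = [4];  Q = [1]
  Insert 3 (step 2): P = [3] / [4];  Q = [1] / [2]
  Insert 6 (step 3): P = [3, 6] / [4];  Q = [1, 3] / [2]
  Insert 1 (step 4): P = [1, 6] / [3] / [4];  Q = [1, 3] / [2] / [4]
  Insert 2 (step 5): P = [1, 2] / [3, 6] / [4];  Q = [1, 3] / [2, 5] / [4]
  Insert 7 (step 6): P = [1, 2, 7] / [3, 6] / [4];  Q = [1, 3, 6] / [2, 5] / [4]
  Insert 5 (step 7): P = [1, 2, 5] / [3, 6, 7] / [4];  Q = [1, 3, 6] / [2, 5, 7] / [4]
  Insert 8 (step 8): P = [1, 2, 5, 8] / [3, 6, 7] / [4];  Q = [1, 3, 6, 8] / [2, 5, 7] / [4]
Final shape: (4, 3, 1).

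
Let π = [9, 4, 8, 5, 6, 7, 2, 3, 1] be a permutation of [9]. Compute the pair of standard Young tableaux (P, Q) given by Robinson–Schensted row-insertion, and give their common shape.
P = [1, 3, 6, 7] / [2, 5] / [4] / [8] / [9];  Q = [1, 3, 5, 6] / [2, 8] / [4] / [7] / [9];  common shape = (4, 2, 1, 1, 1)

Row-insert the values π_1, π_2, … into P one at a time, bumping the leftmost entry strictly greater than the inserted value down to the next row. The recording tableau Q records, in position (i, j), the step at which that cell was added to P.
  Insert 9 (step 1): P = [9];  Q = [1]
  Insert 4 (step 2): P = [4] / [9];  Q = [1] / [2]
  Insert 8 (step 3): P = [4, 8] / [9];  Q = [1, 3] / [2]
  Insert 5 (step 4): P = [4, 5] / [8] / [9];  Q = [1, 3] / [2] / [4]
  Insert 6 (step 5): P = [4, 5, 6] / [8] / [9];  Q = [1, 3, 5] / [2] / [4]
  Insert 7 (step 6): P = [4, 5, 6, 7] / [8] / [9];  Q = [1, 3, 5, 6] / [2] / [4]
  Insert 2 (step 7): P = [2, 5, 6, 7] / [4] / [8] / [9];  Q = [1, 3, 5, 6] / [2] / [4] / [7]
  Insert 3 (step 8): P = [2, 3, 6, 7] / [4, 5] / [8] / [9];  Q = [1, 3, 5, 6] / [2, 8] / [4] / [7]
  Insert 1 (step 9): P = [1, 3, 6, 7] / [2, 5] / [4] / [8] / [9];  Q = [1, 3, 5, 6] / [2, 8] / [4] / [7] / [9]
Final shape: (4, 2, 1, 1, 1).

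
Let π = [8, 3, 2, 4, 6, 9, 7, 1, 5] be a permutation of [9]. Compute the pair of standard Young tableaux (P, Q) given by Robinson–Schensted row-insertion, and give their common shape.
P = [1, 4, 5, 7] / [2, 6] / [3, 9] / [8];  Q = [1, 4, 5, 6] / [2, 7] / [3, 9] / [8];  common shape = (4, 2, 2, 1)

Row-insert the values π_1, π_2, … into P one at a time, bumping the leftmost entry strictly greater than the inserted value down to the next row. The recording tableau Q records, in position (i, j), the step at which that cell was added to P.
  Insert 8 (step 1): P = [8];  Q = [1]
  Insert 3 (step 2): P = [3] / [8];  Q = [1] / [2]
  Insert 2 (step 3): P = [2] / [3] / [8];  Q = [1] / [2] / [3]
  Insert 4 (step 4): P = [2, 4] / [3] / [8];  Q = [1, 4] / [2] / [3]
  Insert 6 (step 5): P = [2, 4, 6] / [3] / [8];  Q = [1, 4, 5] / [2] / [3]
  Insert 9 (step 6): P = [2, 4, 6, 9] / [3] / [8];  Q = [1, 4, 5, 6] / [2] / [3]
  Insert 7 (step 7): P = [2, 4, 6, 7] / [3, 9] / [8];  Q = [1, 4, 5, 6] / [2, 7] / [3]
  Insert 1 (step 8): P = [1, 4, 6, 7] / [2, 9] / [3] / [8];  Q = [1, 4, 5, 6] / [2, 7] / [3] / [8]
  Insert 5 (step 9): P = [1, 4, 5, 7] / [2, 6] / [3, 9] / [8];  Q = [1, 4, 5, 6] / [2, 7] / [3, 9] / [8]
Final shape: (4, 2, 2, 1).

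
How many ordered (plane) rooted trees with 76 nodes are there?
C_75 = 1221395654430378811828760722007962130791020

These ordered rooted trees are counted by the Catalan number C_n = (1/(n + 1)) · C(2n, n). For n = 75: C_75 = (1/76) · C(150, 75) = 92826069736708789698985814872605121940117520/76 = 1221395654430378811828760722007962130791020.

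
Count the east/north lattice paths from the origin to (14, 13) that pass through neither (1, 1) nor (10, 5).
Number of paths = 8879065

Inclusion–exclusion. Total paths: C(27, 14) = 20058300. Through P₁: C(2, 1)·C(25, 13) = 10400600. Through P₂: C(15, 10)·C(12, 4) = 1486485. Since P₁ is strictly southwest of P₂, a monotone path through both must visit P₁ then P₂; paths through both = C(2, 1)·C(13, 9)·C(12, 4) = 707850. Avoid both = 20058300 − 10400600 − 1486485 + 707850 = 8879065.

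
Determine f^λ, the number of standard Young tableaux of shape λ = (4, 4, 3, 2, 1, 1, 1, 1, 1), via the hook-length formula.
# SYT of shape (4, 4, 3, 2, 1, 1, 1, 1, 1) = 2970240

Hook-length formula: f^λ = n! / Π hook(c), product over all cells c of the Young diagram. For λ = (4, 4, 3, 2, 1, 1, 1, 1, 1), n = 18 boxes. Hook lengths by row (left-to-right, top-to-bottom): [12, 6, 4, 2]; [11, 5, 3, 1]; [9, 3, 1]; [7, 1]; [5]; [4]; [3]; [2]; [1]. Product of hooks = 2155507200. So f^λ = 18! / 2155507200 = 6402373705728000 / 2155507200 = 2970240.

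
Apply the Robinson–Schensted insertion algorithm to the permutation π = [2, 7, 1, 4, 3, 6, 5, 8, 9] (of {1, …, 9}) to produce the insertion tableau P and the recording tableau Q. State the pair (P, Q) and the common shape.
P = [1, 3, 5, 8, 9] / [2, 4, 6] / [7];  Q = [1, 2, 6, 8, 9] / [3, 4, 7] / [5];  common shape = (5, 3, 1)

Row-insert the values π_1, π_2, … into P one at a time, bumping the leftmost entry strictly greater than the inserted value down to the next row. The recording tableau Q records, in position (i, j), the step at which that cell was added to P.
  Insert 2 (step 1): P = [2];  Q = [1]
  Insert 7 (step 2): P = [2, 7];  Q = [1, 2]
  Insert 1 (step 3): P = [1, 7] / [2];  Q = [1, 2] / [3]
  Insert 4 (step 4): P = [1, 4] / [2, 7];  Q = [1, 2] / [3, 4]
  Insert 3 (step 5): P = [1, 3] / [2, 4] / [7];  Q = [1, 2] / [3, 4] / [5]
  Insert 6 (step 6): P = [1, 3, 6] / [2, 4] / [7];  Q = [1, 2, 6] / [3, 4] / [5]
  Insert 5 (step 7): P = [1, 3, 5] / [2, 4, 6] / [7];  Q = [1, 2, 6] / [3, 4, 7] / [5]
  Insert 8 (step 8): P = [1, 3, 5, 8] / [2, 4, 6] / [7];  Q = [1, 2, 6, 8] / [3, 4, 7] / [5]
  Insert 9 (step 9): P = [1, 3, 5, 8, 9] / [2, 4, 6] / [7];  Q = [1, 2, 6, 8, 9] / [3, 4, 7] / [5]
Final shape: (5, 3, 1).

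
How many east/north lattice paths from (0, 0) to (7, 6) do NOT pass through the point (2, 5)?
Number of paths = 1590

Total paths from (0, 0) to (7, 6): C(13, 7) = 1716. Paths through (2, 5): (paths (0, 0) → (2, 5)) × (paths (2, 5) → (7, 6)) = C(7, 2) · C(6, 5) = 21 · 6 = 126. Avoidance count = 1716 − 126 = 1590.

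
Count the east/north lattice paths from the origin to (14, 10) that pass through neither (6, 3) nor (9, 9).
Number of paths = 1171332

Inclusion–exclusion. Total paths: C(24, 14) = 1961256. Through P₁: C(9, 6)·C(15, 8) = 540540. Through P₂: C(18, 9)·C(6, 5) = 291720. Since P₁ is strictly southwest of P₂, a monotone path through both must visit P₁ then P₂; paths through both = C(9, 6)·C(9, 3)·C(6, 5) = 42336. Avoid both = 1961256 − 540540 − 291720 + 42336 = 1171332.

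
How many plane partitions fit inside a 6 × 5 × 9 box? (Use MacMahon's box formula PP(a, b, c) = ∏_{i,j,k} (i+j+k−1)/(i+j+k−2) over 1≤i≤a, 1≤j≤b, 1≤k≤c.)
PP(6, 5, 9) = 72261531710368

Evaluate the triple product over i = 1..6, j = 1..5, k = 1..9. The factors are (2/1) · (3/2) · (4/3) · (5/4) · (6/5) · (7/6) · (8/7) · (9/8) · … (270 factors total). The numerators and denominators telescope so the product is an integer; carrying out the multiplication exactly gives PP(6, 5, 9) = 72261531710368.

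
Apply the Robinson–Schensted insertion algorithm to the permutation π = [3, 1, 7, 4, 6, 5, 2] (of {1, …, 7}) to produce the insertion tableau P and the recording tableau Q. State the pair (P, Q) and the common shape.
P = [1, 2, 5] / [3, 4] / [6] / [7];  Q = [1, 3, 5] / [2, 4] / [6] / [7];  common shape = (3, 2, 1, 1)

Row-insert the values π_1, π_2, … into P one at a time, bumping the leftmost entry strictly greater than the inserted value down to the next row. The recording tableau Q records, in position (i, j), the step at which that cell was added to P.
  Insert 3 (step 1): P = [3];  Q = [1]
  Insert 1 (step 2): P = [1] / [3];  Q = [1] / [2]
  Insert 7 (step 3): P = [1, 7] / [3];  Q = [1, 3] / [2]
  Insert 4 (step 4): P = [1, 4] / [3, 7];  Q = [1, 3] / [2, 4]
  Insert 6 (step 5): P = [1, 4, 6] / [3, 7];  Q = [1, 3, 5] / [2, 4]
  Insert 5 (step 6): P = [1, 4, 5] / [3, 6] / [7];  Q = [1, 3, 5] / [2, 4] / [6]
  Insert 2 (step 7): P = [1, 2, 5] / [3, 4] / [6] / [7];  Q = [1, 3, 5] / [2, 4] / [6] / [7]
Final shape: (3, 2, 1, 1).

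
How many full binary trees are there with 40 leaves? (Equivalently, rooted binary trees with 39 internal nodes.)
C_39 = 680425371729975800390

These full binary trees are counted by the Catalan number C_n = (1/(n + 1)) · C(2n, n). For n = 39: C_39 = (1/40) · C(78, 39) = 27217014869199032015600/40 = 680425371729975800390.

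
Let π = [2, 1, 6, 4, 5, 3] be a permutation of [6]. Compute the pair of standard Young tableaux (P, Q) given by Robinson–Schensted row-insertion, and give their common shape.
P = [1, 3, 5] / [2, 4] / [6];  Q = [1, 3, 5] / [2, 4] / [6];  common shape = (3, 2, 1)

Row-insert the values π_1, π_2, … into P one at a time, bumping the leftmost entry strictly greater than the inserted value down to the next row. The recording tableau Q records, in position (i, j), the step at which that cell was added to P.
  Insert 2 (step 1): P = [2];  Q = [1]
  Insert 1 (step 2): P = [1] / [2];  Q = [1] / [2]
  Insert 6 (step 3): P = [1, 6] / [2];  Q = [1, 3] / [2]
  Insert 4 (step 4): P = [1, 4] / [2, 6];  Q = [1, 3] / [2, 4]
  Insert 5 (step 5): P = [1, 4, 5] / [2, 6];  Q = [1, 3, 5] / [2, 4]
  Insert 3 (step 6): P = [1, 3, 5] / [2, 4] / [6];  Q = [1, 3, 5] / [2, 4] / [6]
Final shape: (3, 2, 1).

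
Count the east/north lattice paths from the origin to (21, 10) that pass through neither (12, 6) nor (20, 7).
Number of paths = 28195089

Inclusion–exclusion. Total paths: C(31, 21) = 44352165. Through P₁: C(18, 12)·C(13, 9) = 13273260. Through P₂: C(27, 20)·C(4, 1) = 3552120. Since P₁ is strictly southwest of P₂, a monotone path through both must visit P₁ then P₂; paths through both = C(18, 12)·C(9, 8)·C(4, 1) = 668304. Avoid both = 44352165 − 13273260 − 3552120 + 668304 = 28195089.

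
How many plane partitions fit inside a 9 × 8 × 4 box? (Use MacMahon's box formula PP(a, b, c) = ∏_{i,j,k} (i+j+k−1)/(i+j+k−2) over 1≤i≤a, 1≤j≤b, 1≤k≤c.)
PP(9, 8, 4) = 151561524301616

Evaluate the triple product over i = 1..9, j = 1..8, k = 1..4. The factors are (2/1) · (3/2) · (4/3) · (5/4) · (3/2) · (4/3) · (5/4) · (6/5) · … (288 factors total). The numerators and denominators telescope so the product is an integer; carrying out the multiplication exactly gives PP(9, 8, 4) = 151561524301616.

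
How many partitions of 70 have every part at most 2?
p(70, parts ≤ 2) = 36

Use the recurrence p(n, m) = p(n, m−1) + p(n−m, m): either the largest part is < m (count p(n, m−1)) or the largest part is exactly m (remove one copy of m, count p(n−m, m)). With p(0, ·) = 1 this gives p(70, parts ≤ 2) = 36. (By conjugating Young diagrams, this also counts partitions of 70 into at most 2 parts.)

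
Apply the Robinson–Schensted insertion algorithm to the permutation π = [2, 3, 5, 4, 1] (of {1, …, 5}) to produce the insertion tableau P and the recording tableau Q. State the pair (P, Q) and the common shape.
P = [1, 3, 4] / [2] / [5];  Q = [1, 2, 3] / [4] / [5];  common shape = (3, 1, 1)

Row-insert the values π_1, π_2, … into P one at a time, bumping the leftmost entry strictly greater than the inserted value down to the next row. The recording tableau Q records, in position (i, j), the step at which that cell was added to P.
  Insert 2 (step 1): P = [2];  Q = [1]
  Insert 3 (step 2): P = [2, 3];  Q = [1, 2]
  Insert 5 (step 3): P = [2, 3, 5];  Q = [1, 2, 3]
  Insert 4 (step 4): P = [2, 3, 4] / [5];  Q = [1, 2, 3] / [4]
  Insert 1 (step 5): P = [1, 3, 4] / [2] / [5];  Q = [1, 2, 3] / [4] / [5]
Final shape: (3, 1, 1).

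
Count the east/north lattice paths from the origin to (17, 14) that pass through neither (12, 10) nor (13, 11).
Number of paths = 141605309

Inclusion–exclusion. Total paths: C(31, 17) = 265182525. Through P₁: C(22, 12)·C(9, 5) = 81477396. Through P₂: C(24, 13)·C(7, 4) = 87365040. Since P₁ is strictly southwest of P₂, a monotone path through both must visit P₁ then P₂; paths through both = C(22, 12)·C(2, 1)·C(7, 4) = 45265220. Avoid both = 265182525 − 81477396 − 87365040 + 45265220 = 141605309.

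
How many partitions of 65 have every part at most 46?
p(65, parts ≤ 46) = 2010961

Use the recurrence p(n, m) = p(n, m−1) + p(n−m, m): either the largest part is < m (count p(n, m−1)) or the largest part is exactly m (remove one copy of m, count p(n−m, m)). With p(0, ·) = 1 this gives p(65, parts ≤ 46) = 2010961. (By conjugating Young diagrams, this also counts partitions of 65 into at most 46 parts.)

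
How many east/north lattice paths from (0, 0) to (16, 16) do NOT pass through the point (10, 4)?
Number of paths = 582497826

Total paths from (0, 0) to (16, 16): C(32, 16) = 601080390. Paths through (10, 4): (paths (0, 0) → (10, 4)) × (paths (10, 4) → (16, 16)) = C(14, 10) · C(18, 6) = 1001 · 18564 = 18582564. Avoidance count = 601080390 − 18582564 = 582497826.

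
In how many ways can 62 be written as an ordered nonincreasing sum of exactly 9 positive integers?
p(62, 9 parts) = 64015

Partitions of n into exactly k parts are in bijection with partitions of n − k into at most k parts (subtract 1 from each part). So p(62, exactly 9) = p(53, parts ≤ 9). Computing via the recurrence p(m, j) = p(m, j−1) + p(m−j, j) gives 64015.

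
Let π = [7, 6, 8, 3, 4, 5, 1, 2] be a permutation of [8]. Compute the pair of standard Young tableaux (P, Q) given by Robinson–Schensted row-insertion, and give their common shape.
P = [1, 2, 5] / [3, 4] / [6, 8] / [7];  Q = [1, 3, 6] / [2, 5] / [4, 8] / [7];  common shape = (3, 2, 2, 1)

Row-insert the values π_1, π_2, … into P one at a time, bumping the leftmost entry strictly greater than the inserted value down to the next row. The recording tableau Q records, in position (i, j), the step at which that cell was added to P.
  Insert 7 (step 1): P = [7];  Q = [1]
  Insert 6 (step 2): P = [6] / [7];  Q = [1] / [2]
  Insert 8 (step 3): P = [6, 8] / [7];  Q = [1, 3] / [2]
  Insert 3 (step 4): P = [3, 8] / [6] / [7];  Q = [1, 3] / [2] / [4]
  Insert 4 (step 5): P = [3, 4] / [6, 8] / [7];  Q = [1, 3] / [2, 5] / [4]
  Insert 5 (step 6): P = [3, 4, 5] / [6, 8] / [7];  Q = [1, 3, 6] / [2, 5] / [4]
  Insert 1 (step 7): P = [1, 4, 5] / [3, 8] / [6] / [7];  Q = [1, 3, 6] / [2, 5] / [4] / [7]
  Insert 2 (step 8): P = [1, 2, 5] / [3, 4] / [6, 8] / [7];  Q = [1, 3, 6] / [2, 5] / [4, 8] / [7]
Final shape: (3, 2, 2, 1).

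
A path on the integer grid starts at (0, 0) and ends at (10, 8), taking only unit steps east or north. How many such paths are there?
Number of paths = 43758

A monotone lattice path from (0, 0) to (10, 8) consists of 10 east steps and 8 north steps in some order, so it is determined by which 10 of the 18 steps are east. The count is C(18, 10) = 43758.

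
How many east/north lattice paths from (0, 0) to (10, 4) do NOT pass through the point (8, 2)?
Number of paths = 731

Total paths from (0, 0) to (10, 4): C(14, 10) = 1001. Paths through (8, 2): (paths (0, 0) → (8, 2)) × (paths (8, 2) → (10, 4)) = C(10, 8) · C(4, 2) = 45 · 6 = 270. Avoidance count = 1001 − 270 = 731.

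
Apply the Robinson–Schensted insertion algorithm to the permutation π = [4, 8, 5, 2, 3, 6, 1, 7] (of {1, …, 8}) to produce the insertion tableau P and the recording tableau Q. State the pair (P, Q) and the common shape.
P = [1, 3, 6, 7] / [2, 5] / [4] / [8];  Q = [1, 2, 6, 8] / [3, 5] / [4] / [7];  common shape = (4, 2, 1, 1)

Row-insert the values π_1, π_2, … into P one at a time, bumping the leftmost entry strictly greater than the inserted value down to the next row. The recording tableau Q records, in position (i, j), the step at which that cell was added to P.
  Insert 4 (step 1): P = [4];  Q = [1]
  Insert 8 (step 2): P = [4, 8];  Q = [1, 2]
  Insert 5 (step 3): P = [4, 5] / [8];  Q = [1, 2] / [3]
  Insert 2 (step 4): P = [2, 5] / [4] / [8];  Q = [1, 2] / [3] / [4]
  Insert 3 (step 5): P = [2, 3] / [4, 5] / [8];  Q = [1, 2] / [3, 5] / [4]
  Insert 6 (step 6): P = [2, 3, 6] / [4, 5] / [8];  Q = [1, 2, 6] / [3, 5] / [4]
  Insert 1 (step 7): P = [1, 3, 6] / [2, 5] / [4] / [8];  Q = [1, 2, 6] / [3, 5] / [4] / [7]
  Insert 7 (step 8): P = [1, 3, 6, 7] / [2, 5] / [4] / [8];  Q = [1, 2, 6, 8] / [3, 5] / [4] / [7]
Final shape: (4, 2, 1, 1).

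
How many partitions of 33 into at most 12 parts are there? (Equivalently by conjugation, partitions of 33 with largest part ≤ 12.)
p(33, parts ≤ 12) = 7476

Use the recurrence p(n, m) = p(n, m−1) + p(n−m, m): either the largest part is < m (count p(n, m−1)) or the largest part is exactly m (remove one copy of m, count p(n−m, m)). With p(0, ·) = 1 this gives p(33, parts ≤ 12) = 7476. (By conjugating Young diagrams, this also counts partitions of 33 into at most 12 parts.)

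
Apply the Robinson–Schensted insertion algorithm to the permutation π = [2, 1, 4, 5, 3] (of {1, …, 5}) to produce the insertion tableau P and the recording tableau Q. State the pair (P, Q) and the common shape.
P = [1, 3, 5] / [2, 4];  Q = [1, 3, 4] / [2, 5];  common shape = (3, 2)

Row-insert the values π_1, π_2, … into P one at a time, bumping the leftmost entry strictly greater than the inserted value down to the next row. The recording tableau Q records, in position (i, j), the step at which that cell was added to P.
  Insert 2 (step 1): P = [2];  Q = [1]
  Insert 1 (step 2): P = [1] / [2];  Q = [1] / [2]
  Insert 4 (step 3): P = [1, 4] / [2];  Q = [1, 3] / [2]
  Insert 5 (step 4): P = [1, 4, 5] / [2];  Q = [1, 3, 4] / [2]
  Insert 3 (step 5): P = [1, 3, 5] / [2, 4];  Q = [1, 3, 4] / [2, 5]
Final shape: (3, 2).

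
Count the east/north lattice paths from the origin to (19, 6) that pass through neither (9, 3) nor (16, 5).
Number of paths = 64464

Inclusion–exclusion. Total paths: C(25, 19) = 177100. Through P₁: C(12, 9)·C(13, 10) = 62920. Through P₂: C(21, 16)·C(4, 3) = 81396. Since P₁ is strictly southwest of P₂, a monotone path through both must visit P₁ then P₂; paths through both = C(12, 9)·C(9, 7)·C(4, 3) = 31680. Avoid both = 177100 − 62920 − 81396 + 31680 = 64464.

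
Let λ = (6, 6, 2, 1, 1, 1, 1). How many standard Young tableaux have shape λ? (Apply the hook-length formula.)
# SYT of shape (6, 6, 2, 1, 1, 1, 1) = 2784600

Hook-length formula: f^λ = n! / Π hook(c), product over all cells c of the Young diagram. For λ = (6, 6, 2, 1, 1, 1, 1), n = 18 boxes. Hook lengths by row (left-to-right, top-to-bottom): [12, 7, 5, 4, 3, 2]; [11, 6, 4, 3, 2, 1]; [6, 1]; [4]; [3]; [2]; [1]. Product of hooks = 2299207680. So f^λ = 18! / 2299207680 = 6402373705728000 / 2299207680 = 2784600.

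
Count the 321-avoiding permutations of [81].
C_81 = 4462290049988320482463241297506133183499654740

These 321-avoiding permutations are counted by the Catalan number C_n = (1/(n + 1)) · C(2n, n). For n = 81: C_81 = (1/82) · C(162, 81) = 365907784099042279561985786395502921046971688680/82 = 4462290049988320482463241297506133183499654740.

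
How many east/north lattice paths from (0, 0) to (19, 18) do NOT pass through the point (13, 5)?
Number of paths = 17440164924

Total paths from (0, 0) to (19, 18): C(37, 19) = 17672631900. Paths through (13, 5): (paths (0, 0) → (13, 5)) × (paths (13, 5) → (19, 18)) = C(18, 13) · C(19, 6) = 8568 · 27132 = 232466976. Avoidance count = 17672631900 − 232466976 = 17440164924.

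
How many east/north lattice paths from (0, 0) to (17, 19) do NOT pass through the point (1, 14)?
Number of paths = 8597191365

Total paths from (0, 0) to (17, 19): C(36, 17) = 8597496600. Paths through (1, 14): (paths (0, 0) → (1, 14)) × (paths (1, 14) → (17, 19)) = C(15, 1) · C(21, 16) = 15 · 20349 = 305235. Avoidance count = 8597496600 − 305235 = 8597191365.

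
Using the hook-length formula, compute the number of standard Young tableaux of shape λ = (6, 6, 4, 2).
# SYT of shape (6, 6, 4, 2) = 2756754

Hook-length formula: f^λ = n! / Π hook(c), product over all cells c of the Young diagram. For λ = (6, 6, 4, 2), n = 18 boxes. Hook lengths by row (left-to-right, top-to-bottom): [9, 8, 6, 5, 3, 2]; [8, 7, 5, 4, 2, 1]; [5, 4, 2, 1]; [2, 1]. Product of hooks = 2322432000. So f^λ = 18! / 2322432000 = 6402373705728000 / 2322432000 = 2756754.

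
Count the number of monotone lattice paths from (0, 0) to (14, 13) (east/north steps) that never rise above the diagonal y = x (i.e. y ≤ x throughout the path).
Number of paths = 2674440

By the reflection principle (André's argument), the number of monotone paths to (14, 13) with n ≤ m that never go above y = x is C(27, 14) − C(27, 15) = 20058300 − 17383860 = 2674440.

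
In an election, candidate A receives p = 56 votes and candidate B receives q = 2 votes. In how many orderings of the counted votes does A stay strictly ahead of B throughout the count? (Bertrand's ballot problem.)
Strict-lead orderings = 1539

Total orderings of the 58 votes with 56 for A: C(58, 56) = 1653. By the Bertrand ballot formula (Cycle Lemma / reflection principle), the number of orderings in which A is strictly ahead of B throughout is (p − q)/(p + q) · C(p + q, p) = (56 − 2)/(56 + 2) · 1653 = 1539.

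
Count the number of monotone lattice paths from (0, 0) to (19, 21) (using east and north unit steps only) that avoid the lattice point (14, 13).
Number of paths = 105467376300

Total paths from (0, 0) to (19, 21): C(40, 19) = 131282408400. Paths through (14, 13): (paths (0, 0) → (14, 13)) × (paths (14, 13) → (19, 21)) = C(27, 14) · C(13, 5) = 20058300 · 1287 = 25815032100. Avoidance count = 131282408400 − 25815032100 = 105467376300.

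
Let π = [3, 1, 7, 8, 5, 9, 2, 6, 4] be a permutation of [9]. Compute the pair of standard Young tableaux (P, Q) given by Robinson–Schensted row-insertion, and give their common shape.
P = [1, 2, 4, 9] / [3, 5, 6] / [7, 8];  Q = [1, 3, 4, 6] / [2, 5, 8] / [7, 9];  common shape = (4, 3, 2)

Row-insert the values π_1, π_2, … into P one at a time, bumping the leftmost entry strictly greater than the inserted value down to the next row. The recording tableau Q records, in position (i, j), the step at which that cell was added to P.
  Insert 3 (step 1): P = [3];  Q = [1]
  Insert 1 (step 2): P = [1] / [3];  Q = [1] / [2]
  Insert 7 (step 3): P = [1, 7] / [3];  Q = [1, 3] / [2]
  Insert 8 (step 4): P = [1, 7, 8] / [3];  Q = [1, 3, 4] / [2]
  Insert 5 (step 5): P = [1, 5, 8] / [3, 7];  Q = [1, 3, 4] / [2, 5]
  Insert 9 (step 6): P = [1, 5, 8, 9] / [3, 7];  Q = [1, 3, 4, 6] / [2, 5]
  Insert 2 (step 7): P = [1, 2, 8, 9] / [3, 5] / [7];  Q = [1, 3, 4, 6] / [2, 5] / [7]
  Insert 6 (step 8): P = [1, 2, 6, 9] / [3, 5, 8] / [7];  Q = [1, 3, 4, 6] / [2, 5, 8] / [7]
  Insert 4 (step 9): P = [1, 2, 4, 9] / [3, 5, 6] / [7, 8];  Q = [1, 3, 4, 6] / [2, 5, 8] / [7, 9]
Final shape: (4, 3, 2).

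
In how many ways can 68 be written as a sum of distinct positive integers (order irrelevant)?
q(68) = 24576

A partition into distinct parts is a strictly decreasing sequence summing to n. The recurrence d(n, m) = d(n, m−1) + d(n−m, m−1) (use part m at most once) with q(n) = d(n, n) gives q(68) = 24576. (Euler's theorem: # distinct-part partitions = # odd-part partitions.)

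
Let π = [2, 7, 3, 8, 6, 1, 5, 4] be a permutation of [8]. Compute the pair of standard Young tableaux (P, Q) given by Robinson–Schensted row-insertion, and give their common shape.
P = [1, 3, 4] / [2, 5] / [6, 8] / [7];  Q = [1, 2, 4] / [3, 5] / [6, 7] / [8];  common shape = (3, 2, 2, 1)

Row-insert the values π_1, π_2, … into P one at a time, bumping the leftmost entry strictly greater than the inserted value down to the next row. The recording tableau Q records, in position (i, j), the step at which that cell was added to P.
  Insert 2 (step 1): P = [2];  Q = [1]
  Insert 7 (step 2): P = [2, 7];  Q = [1, 2]
  Insert 3 (step 3): P = [2, 3] / [7];  Q = [1, 2] / [3]
  Insert 8 (step 4): P = [2, 3, 8] / [7];  Q = [1, 2, 4] / [3]
  Insert 6 (step 5): P = [2, 3, 6] / [7, 8];  Q = [1, 2, 4] / [3, 5]
  Insert 1 (step 6): P = [1, 3, 6] / [2, 8] / [7];  Q = [1, 2, 4] / [3, 5] / [6]
  Insert 5 (step 7): P = [1, 3, 5] / [2, 6] / [7, 8];  Q = [1, 2, 4] / [3, 5] / [6, 7]
  Insert 4 (step 8): P = [1, 3, 4] / [2, 5] / [6, 8] / [7];  Q = [1, 2, 4] / [3, 5] / [6, 7] / [8]
Final shape: (3, 2, 2, 1).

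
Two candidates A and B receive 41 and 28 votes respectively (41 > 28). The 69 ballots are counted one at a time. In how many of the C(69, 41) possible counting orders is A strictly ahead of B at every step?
Strict-lead orderings = 3161051053161657656

Total orderings of the 69 votes with 41 for A: C(69, 41) = 16777886359088798328. By the Bertrand ballot formula (Cycle Lemma / reflection principle), the number of orderings in which A is strictly ahead of B throughout is (p − q)/(p + q) · C(p + q, p) = (41 − 28)/(41 + 28) · 16777886359088798328 = 3161051053161657656.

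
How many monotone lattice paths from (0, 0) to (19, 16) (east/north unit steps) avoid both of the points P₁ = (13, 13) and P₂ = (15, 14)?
Number of paths = 2490924150

Inclusion–exclusion. Total paths: C(35, 19) = 4059928950. Through P₁: C(26, 13)·C(9, 6) = 873650400. Through P₂: C(29, 15)·C(6, 4) = 1163381400. Since P₁ is strictly southwest of P₂, a monotone path through both must visit P₁ then P₂; paths through both = C(26, 13)·C(3, 2)·C(6, 4) = 468027000. Avoid both = 4059928950 − 873650400 − 1163381400 + 468027000 = 2490924150.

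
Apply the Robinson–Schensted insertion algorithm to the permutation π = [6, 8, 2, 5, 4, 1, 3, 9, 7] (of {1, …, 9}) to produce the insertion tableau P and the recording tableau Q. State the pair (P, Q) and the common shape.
P = [1, 3, 7] / [2, 4, 9] / [5, 8] / [6];  Q = [1, 2, 8] / [3, 4, 9] / [5, 7] / [6];  common shape = (3, 3, 2, 1)

Row-insert the values π_1, π_2, … into P one at a time, bumping the leftmost entry strictly greater than the inserted value down to the next row. The recording tableau Q records, in position (i, j), the step at which that cell was added to P.
  Insert 6 (step 1): P = [6];  Q = [1]
  Insert 8 (step 2): P = [6, 8];  Q = [1, 2]
  Insert 2 (step 3): P = [2, 8] / [6];  Q = [1, 2] / [3]
  Insert 5 (step 4): P = [2, 5] / [6, 8];  Q = [1, 2] / [3, 4]
  Insert 4 (step 5): P = [2, 4] / [5, 8] / [6];  Q = [1, 2] / [3, 4] / [5]
  Insert 1 (step 6): P = [1, 4] / [2, 8] / [5] / [6];  Q = [1, 2] / [3, 4] / [5] / [6]
  Insert 3 (step 7): P = [1, 3] / [2, 4] / [5, 8] / [6];  Q = [1, 2] / [3, 4] / [5, 7] / [6]
  Insert 9 (step 8): P = [1, 3, 9] / [2, 4] / [5, 8] / [6];  Q = [1, 2, 8] / [3, 4] / [5, 7] / [6]
  Insert 7 (step 9): P = [1, 3, 7] / [2, 4, 9] / [5, 8] / [6];  Q = [1, 2, 8] / [3, 4, 9] / [5, 7] / [6]
Final shape: (3, 3, 2, 1).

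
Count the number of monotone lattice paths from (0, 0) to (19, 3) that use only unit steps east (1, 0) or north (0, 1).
Number of paths = 1540

A monotone lattice path from (0, 0) to (19, 3) consists of 19 east steps and 3 north steps in some order, so it is determined by which 19 of the 22 steps are east. The count is C(22, 19) = 1540.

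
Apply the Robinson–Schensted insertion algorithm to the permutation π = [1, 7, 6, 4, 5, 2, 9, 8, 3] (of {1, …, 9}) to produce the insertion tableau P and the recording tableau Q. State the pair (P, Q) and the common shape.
P = [1, 2, 3, 8] / [4, 5] / [6, 9] / [7];  Q = [1, 2, 5, 7] / [3, 8] / [4, 9] / [6];  common shape = (4, 2, 2, 1)

Row-insert the values π_1, π_2, … into P one at a time, bumping the leftmost entry strictly greater than the inserted value down to the next row. The recording tableau Q records, in position (i, j), the step at which that cell was added to P.
  Insert 1 (step 1): P = [1];  Q = [1]
  Insert 7 (step 2): P = [1, 7];  Q = [1, 2]
  Insert 6 (step 3): P = [1, 6] / [7];  Q = [1, 2] / [3]
  Insert 4 (step 4): P = [1, 4] / [6] / [7];  Q = [1, 2] / [3] / [4]
  Insert 5 (step 5): P = [1, 4, 5] / [6] / [7];  Q = [1, 2, 5] / [3] / [4]
  Insert 2 (step 6): P = [1, 2, 5] / [4] / [6] / [7];  Q = [1, 2, 5] / [3] / [4] / [6]
  Insert 9 (step 7): P = [1, 2, 5, 9] / [4] / [6] / [7];  Q = [1, 2, 5, 7] / [3] / [4] / [6]
  Insert 8 (step 8): P = [1, 2, 5, 8] / [4, 9] / [6] / [7];  Q = [1, 2, 5, 7] / [3, 8] / [4] / [6]
  Insert 3 (step 9): P = [1, 2, 3, 8] / [4, 5] / [6, 9] / [7];  Q = [1, 2, 5, 7] / [3, 8] / [4, 9] / [6]
Final shape: (4, 2, 2, 1).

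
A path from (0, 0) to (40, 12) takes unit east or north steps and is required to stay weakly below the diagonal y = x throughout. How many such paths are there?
Number of paths = 145975678030

By the reflection principle (André's argument), the number of monotone paths to (40, 12) with n ≤ m that never go above y = x is C(52, 40) − C(52, 41) = 206379406870 − 60403728840 = 145975678030.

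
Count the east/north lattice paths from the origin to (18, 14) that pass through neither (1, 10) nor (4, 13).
Number of paths = 471337365

Inclusion–exclusion. Total paths: C(32, 18) = 471435600. Through P₁: C(11, 1)·C(21, 17) = 65835. Through P₂: C(17, 4)·C(15, 14) = 35700. Since P₁ is strictly southwest of P₂, a monotone path through both must visit P₁ then P₂; paths through both = C(11, 1)·C(6, 3)·C(15, 14) = 3300. Avoid both = 471435600 − 65835 − 35700 + 3300 = 471337365.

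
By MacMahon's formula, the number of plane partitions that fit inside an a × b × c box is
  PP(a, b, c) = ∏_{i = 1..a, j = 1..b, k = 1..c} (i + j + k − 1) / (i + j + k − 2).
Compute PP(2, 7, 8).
PP(2, 7, 8) = 9202050

Evaluate the triple product over i = 1..2, j = 1..7, k = 1..8. The factors are (2/1) · (3/2) · (4/3) · (5/4) · (6/5) · (7/6) · (8/7) · (9/8) · … (112 factors total). The numerators and denominators telescope so the product is an integer; carrying out the multiplication exactly gives PP(2, 7, 8) = 9202050.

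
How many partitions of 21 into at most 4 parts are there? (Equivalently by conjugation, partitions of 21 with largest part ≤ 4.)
p(21, parts ≤ 4) = 120

Use the recurrence p(n, m) = p(n, m−1) + p(n−m, m): either the largest part is < m (count p(n, m−1)) or the largest part is exactly m (remove one copy of m, count p(n−m, m)). With p(0, ·) = 1 this gives p(21, parts ≤ 4) = 120. (By conjugating Young diagrams, this also counts partitions of 21 into at most 4 parts.)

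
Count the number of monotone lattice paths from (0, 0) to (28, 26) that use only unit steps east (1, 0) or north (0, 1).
Number of paths = 1877405874732108

A monotone lattice path from (0, 0) to (28, 26) consists of 28 east steps and 26 north steps in some order, so it is determined by which 28 of the 54 steps are east. The count is C(54, 28) = 1877405874732108.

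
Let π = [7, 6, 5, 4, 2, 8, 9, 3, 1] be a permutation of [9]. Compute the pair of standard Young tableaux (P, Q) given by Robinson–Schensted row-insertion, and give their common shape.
P = [1, 3, 9] / [2, 8] / [4] / [5] / [6] / [7];  Q = [1, 6, 7] / [2, 8] / [3] / [4] / [5] / [9];  common shape = (3, 2, 1, 1, 1, 1)

Row-insert the values π_1, π_2, … into P one at a time, bumping the leftmost entry strictly greater than the inserted value down to the next row. The recording tableau Q records, in position (i, j), the step at which that cell was added to P.
  Insert 7 (step 1): P = [7];  Q = [1]
  Insert 6 (step 2): P = [6] / [7];  Q = [1] / [2]
  Insert 5 (step 3): P = [5] / [6] / [7];  Q = [1] / [2] / [3]
  Insert 4 (step 4): P = [4] / [5] / [6] / [7];  Q = [1] / [2] / [3] / [4]
  Insert 2 (step 5): P = [2] / [4] / [5] / [6] / [7];  Q = [1] / [2] / [3] / [4] / [5]
  Insert 8 (step 6): P = [2, 8] / [4] / [5] / [6] / [7];  Q = [1, 6] / [2] / [3] / [4] / [5]
  Insert 9 (step 7): P = [2, 8, 9] / [4] / [5] / [6] / [7];  Q = [1, 6, 7] / [2] / [3] / [4] / [5]
  Insert 3 (step 8): P = [2, 3, 9] / [4, 8] / [5] / [6] / [7];  Q = [1, 6, 7] / [2, 8] / [3] / [4] / [5]
  Insert 1 (step 9): P = [1, 3, 9] / [2, 8] / [4] / [5] / [6] / [7];  Q = [1, 6, 7] / [2, 8] / [3] / [4] / [5] / [9]
Final shape: (3, 2, 1, 1, 1, 1).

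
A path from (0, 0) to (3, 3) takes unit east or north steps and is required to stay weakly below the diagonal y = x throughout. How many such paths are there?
Number of paths = 5

By the reflection principle (André's argument), the number of monotone paths to (3, 3) with n ≤ m that never go above y = x is C(6, 3) − C(6, 4) = 20 − 15 = 5.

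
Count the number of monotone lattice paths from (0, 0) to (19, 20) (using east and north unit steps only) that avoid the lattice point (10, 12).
Number of paths = 53203300150

Total paths from (0, 0) to (19, 20): C(39, 19) = 68923264410. Paths through (10, 12): (paths (0, 0) → (10, 12)) × (paths (10, 12) → (19, 20)) = C(22, 10) · C(17, 9) = 646646 · 24310 = 15719964260. Avoidance count = 68923264410 − 15719964260 = 53203300150.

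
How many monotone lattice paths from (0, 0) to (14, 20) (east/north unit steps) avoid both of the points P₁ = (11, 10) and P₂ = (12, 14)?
Number of paths = 1070063504

Inclusion–exclusion. Total paths: C(34, 14) = 1391975640. Through P₁: C(21, 11)·C(13, 3) = 100876776. Through P₂: C(26, 12)·C(8, 2) = 270415600. Since P₁ is strictly southwest of P₂, a monotone path through both must visit P₁ then P₂; paths through both = C(21, 11)·C(5, 1)·C(8, 2) = 49380240. Avoid both = 1391975640 − 100876776 − 270415600 + 49380240 = 1070063504.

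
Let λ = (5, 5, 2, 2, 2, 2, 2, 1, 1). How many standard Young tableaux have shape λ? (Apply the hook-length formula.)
# SYT of shape (5, 5, 2, 2, 2, 2, 2, 1, 1) = 344712060

Hook-length formula: f^λ = n! / Π hook(c), product over all cells c of the Young diagram. For λ = (5, 5, 2, 2, 2, 2, 2, 1, 1), n = 22 boxes. Hook lengths by row (left-to-right, top-to-bottom): [13, 10, 4, 3, 2]; [12, 9, 3, 2, 1]; [8, 5]; [7, 4]; [6, 3]; [5, 2]; [4, 1]; [2]; [1]. Product of hooks = 3260694528000. So f^λ = 22! / 3260694528000 = 1124000727777607680000 / 3260694528000 = 344712060.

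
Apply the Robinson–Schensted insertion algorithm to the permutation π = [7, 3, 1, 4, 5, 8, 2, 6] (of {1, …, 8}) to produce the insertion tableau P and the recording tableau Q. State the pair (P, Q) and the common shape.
P = [1, 2, 5, 6] / [3, 4, 8] / [7];  Q = [1, 4, 5, 6] / [2, 7, 8] / [3];  common shape = (4, 3, 1)

Row-insert the values π_1, π_2, … into P one at a time, bumping the leftmost entry strictly greater than the inserted value down to the next row. The recording tableau Q records, in position (i, j), the step at which that cell was added to P.
  Insert 7 (step 1): P = [7];  Q = [1]
  Insert 3 (step 2): P = [3] / [7];  Q = [1] / [2]
  Insert 1 (step 3): P = [1] / [3] / [7];  Q = [1] / [2] / [3]
  Insert 4 (step 4): P = [1, 4] / [3] / [7];  Q = [1, 4] / [2] / [3]
  Insert 5 (step 5): P = [1, 4, 5] / [3] / [7];  Q = [1, 4, 5] / [2] / [3]
  Insert 8 (step 6): P = [1, 4, 5, 8] / [3] / [7];  Q = [1, 4, 5, 6] / [2] / [3]
  Insert 2 (step 7): P = [1, 2, 5, 8] / [3, 4] / [7];  Q = [1, 4, 5, 6] / [2, 7] / [3]
  Insert 6 (step 8): P = [1, 2, 5, 6] / [3, 4, 8] / [7];  Q = [1, 4, 5, 6] / [2, 7, 8] / [3]
Final shape: (4, 3, 1).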